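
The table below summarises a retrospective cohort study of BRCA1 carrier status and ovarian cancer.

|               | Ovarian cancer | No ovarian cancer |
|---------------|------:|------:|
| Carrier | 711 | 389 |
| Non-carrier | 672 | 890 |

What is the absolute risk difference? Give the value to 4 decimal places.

Cells: a = 711, b = 389, c = 672, d = 890.
Risk in exposed = 711/1100 = 0.646364; risk in unexposed = 672/1562 = 0.430218.
Risk difference = 0.646364 − 0.430218 = 0.216146

0.2161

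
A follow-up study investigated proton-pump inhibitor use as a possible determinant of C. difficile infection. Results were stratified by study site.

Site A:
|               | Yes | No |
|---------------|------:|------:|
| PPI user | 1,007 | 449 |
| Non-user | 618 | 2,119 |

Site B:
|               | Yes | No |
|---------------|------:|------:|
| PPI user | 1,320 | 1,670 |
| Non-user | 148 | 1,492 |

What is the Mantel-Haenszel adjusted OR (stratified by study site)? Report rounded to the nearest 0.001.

OR_MH = Σ(aᵢdᵢ/nᵢ) / Σ(bᵢcᵢ/nᵢ), where nᵢ is the stratum total.
Stratum 1 (Site A): n = 4193; a·d/n = 1007·2119/4193 = 508.9036; b·c/n = 449·618/4193 = 66.1774
Stratum 2 (Site B): n = 4630; a·d/n = 1320·1492/4630 = 425.3650; b·c/n = 1670·148/4630 = 53.3823
OR_MH = (508.9036 + 425.3650) / (66.1774 + 53.3823) = 934.2687 / 119.5597 = 7.81424

7.814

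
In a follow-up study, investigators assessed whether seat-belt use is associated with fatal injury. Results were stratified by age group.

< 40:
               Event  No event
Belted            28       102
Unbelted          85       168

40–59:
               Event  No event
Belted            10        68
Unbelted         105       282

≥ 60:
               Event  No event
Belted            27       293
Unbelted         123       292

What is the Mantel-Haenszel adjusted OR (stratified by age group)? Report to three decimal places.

0.334

OR_MH = Σ(aᵢdᵢ/nᵢ) / Σ(bᵢcᵢ/nᵢ), where nᵢ is the stratum total.
Stratum 1 (< 40): n = 383; a·d/n = 28·168/383 = 12.2820; b·c/n = 102·85/383 = 22.6371
Stratum 2 (40–59): n = 465; a·d/n = 10·282/465 = 6.0645; b·c/n = 68·105/465 = 15.3548
Stratum 3 (≥ 60): n = 735; a·d/n = 27·292/735 = 10.7265; b·c/n = 293·123/735 = 49.0327
OR_MH = (12.2820 + 6.0645 + 10.7265) / (22.6371 + 15.3548 + 49.0327) = 29.0730 / 87.0246 = 0.33408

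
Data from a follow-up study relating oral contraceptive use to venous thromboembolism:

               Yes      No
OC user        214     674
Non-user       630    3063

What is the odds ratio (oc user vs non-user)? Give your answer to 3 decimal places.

1.544

Cells: a = 214, b = 674, c = 630, d = 3063.
OR = (a·d)/(b·c) = (214 × 3063) / (674 × 630) = 655482 / 424620 = 1.54369
The odds of venous thromboembolism are about 1.54 times as high in the oc user group.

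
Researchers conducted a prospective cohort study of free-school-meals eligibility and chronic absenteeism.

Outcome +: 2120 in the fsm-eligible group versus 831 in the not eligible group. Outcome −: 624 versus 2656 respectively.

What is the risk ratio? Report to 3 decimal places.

3.242

From the description: a = 2120, b = 624, c = 831, d = 2656.
Risk in exposed = 2120/2744 = 0.77259; risk in unexposed = 831/3487 = 0.23831.
RR = 0.77259 / 0.23831 = 3.24192
The risk among the exposed is 3.24 times that among the unexposed.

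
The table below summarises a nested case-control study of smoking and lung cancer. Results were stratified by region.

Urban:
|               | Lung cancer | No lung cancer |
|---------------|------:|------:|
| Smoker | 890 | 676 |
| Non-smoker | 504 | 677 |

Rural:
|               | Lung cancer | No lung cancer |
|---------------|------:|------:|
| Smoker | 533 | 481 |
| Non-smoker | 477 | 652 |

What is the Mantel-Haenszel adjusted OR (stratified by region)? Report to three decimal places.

OR_MH = Σ(aᵢdᵢ/nᵢ) / Σ(bᵢcᵢ/nᵢ), where nᵢ is the stratum total.
Stratum 1 (Urban): n = 2747; a·d/n = 890·677/2747 = 219.3411; b·c/n = 676·504/2747 = 124.0277
Stratum 2 (Rural): n = 2143; a·d/n = 533·652/2143 = 162.1633; b·c/n = 481·477/2143 = 107.0635
OR_MH = (219.3411 + 162.1633) / (124.0277 + 107.0635) = 381.5044 / 231.0911 = 1.65088

1.651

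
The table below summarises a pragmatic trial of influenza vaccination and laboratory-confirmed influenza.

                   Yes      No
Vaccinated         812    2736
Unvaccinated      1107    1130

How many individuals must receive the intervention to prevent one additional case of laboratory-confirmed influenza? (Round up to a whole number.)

Risk in treated group = 812/3548 = 0.22886; risk in control = 1107/2237 = 0.49486.
Absolute risk reduction = 0.49486 − 0.22886 = 0.26600
NNT = 1 / ARR = 1 / 0.26600 = 3.759 → round up → 4

4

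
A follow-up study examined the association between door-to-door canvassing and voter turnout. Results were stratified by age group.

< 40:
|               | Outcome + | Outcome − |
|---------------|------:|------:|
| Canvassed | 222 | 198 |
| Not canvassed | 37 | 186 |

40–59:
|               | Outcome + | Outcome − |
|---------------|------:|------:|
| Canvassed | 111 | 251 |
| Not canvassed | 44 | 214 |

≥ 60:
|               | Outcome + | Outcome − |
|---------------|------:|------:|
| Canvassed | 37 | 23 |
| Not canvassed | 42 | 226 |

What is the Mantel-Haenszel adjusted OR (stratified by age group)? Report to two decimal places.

3.98

OR_MH = Σ(aᵢdᵢ/nᵢ) / Σ(bᵢcᵢ/nᵢ), where nᵢ is the stratum total.
Stratum 1 (< 40): n = 643; a·d/n = 222·186/643 = 64.2177; b·c/n = 198·37/643 = 11.3935
Stratum 2 (40–59): n = 620; a·d/n = 111·214/620 = 38.3129; b·c/n = 251·44/620 = 17.8129
Stratum 3 (≥ 60): n = 328; a·d/n = 37·226/328 = 25.4939; b·c/n = 23·42/328 = 2.9451
OR_MH = (64.2177 + 38.3129 + 25.4939) / (11.3935 + 17.8129 + 2.9451) = 128.0245 / 32.1515 = 3.98192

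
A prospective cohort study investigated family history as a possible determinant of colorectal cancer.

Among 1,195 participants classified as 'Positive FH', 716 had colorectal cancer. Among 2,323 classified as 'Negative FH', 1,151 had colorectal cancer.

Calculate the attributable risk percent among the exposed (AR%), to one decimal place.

From the description: a = 716, b = 479, c = 1151, d = 1172.
Risk in exposed = 716/1195 = 0.59916; risk in unexposed = 1151/2323 = 0.49548.
RR = 0.59916/0.49548 = 1.20926
AR% = (RR − 1)/RR × 100 = (1.20926 − 1)/1.20926 × 100 = 17.3047%

17.3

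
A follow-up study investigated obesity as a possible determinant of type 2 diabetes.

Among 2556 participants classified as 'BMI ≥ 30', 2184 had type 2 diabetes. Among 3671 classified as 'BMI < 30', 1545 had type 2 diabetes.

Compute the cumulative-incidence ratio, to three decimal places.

2.030

From the description: a = 2184, b = 372, c = 1545, d = 2126.
Risk in exposed = 2184/2556 = 0.85446; risk in unexposed = 1545/3671 = 0.42087.
RR = 0.85446 / 0.42087 = 2.03024
The risk among the exposed is 2.03 times that among the unexposed.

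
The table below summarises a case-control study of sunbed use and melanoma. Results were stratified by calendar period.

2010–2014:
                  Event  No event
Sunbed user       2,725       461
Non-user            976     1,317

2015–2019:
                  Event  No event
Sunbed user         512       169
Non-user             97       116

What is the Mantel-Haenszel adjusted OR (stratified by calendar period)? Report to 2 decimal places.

OR_MH = Σ(aᵢdᵢ/nᵢ) / Σ(bᵢcᵢ/nᵢ), where nᵢ is the stratum total.
Stratum 1 (2010–2014): n = 5479; a·d/n = 2725·1317/5479 = 655.0146; b·c/n = 461·976/5479 = 82.1201
Stratum 2 (2015–2019): n = 894; a·d/n = 512·116/894 = 66.4340; b·c/n = 169·97/894 = 18.3367
OR_MH = (655.0146 + 66.4340) / (82.1201 + 18.3367) = 721.4486 / 100.4568 = 7.18168

7.18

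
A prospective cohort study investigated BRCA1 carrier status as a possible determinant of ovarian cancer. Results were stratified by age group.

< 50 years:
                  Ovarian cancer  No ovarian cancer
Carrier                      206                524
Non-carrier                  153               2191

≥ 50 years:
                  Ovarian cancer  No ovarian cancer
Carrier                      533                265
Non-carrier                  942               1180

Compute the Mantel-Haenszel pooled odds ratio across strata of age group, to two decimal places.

3.25

OR_MH = Σ(aᵢdᵢ/nᵢ) / Σ(bᵢcᵢ/nᵢ), where nᵢ is the stratum total.
Stratum 1 (< 50 years): n = 3074; a·d/n = 206·2191/3074 = 146.8269; b·c/n = 524·153/3074 = 26.0807
Stratum 2 (≥ 50 years): n = 2920; a·d/n = 533·1180/2920 = 215.3904; b·c/n = 265·942/2920 = 85.4897
OR_MH = (146.8269 + 215.3904) / (26.0807 + 85.4897) = 362.2173 / 111.5704 = 3.24654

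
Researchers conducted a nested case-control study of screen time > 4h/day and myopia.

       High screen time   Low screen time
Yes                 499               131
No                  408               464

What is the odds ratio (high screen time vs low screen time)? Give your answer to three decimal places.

4.332

Reading the table with exposure as columns: a = 499 (High screen time, case), b = 408 (High screen time, non-case), c = 131 (Low screen time, case), d = 464.
OR = (a·d)/(b·c) = (499 × 464) / (408 × 131) = 231536 / 53448 = 4.33199
The odds of myopia are about 4.33 times as high in the high screen time group.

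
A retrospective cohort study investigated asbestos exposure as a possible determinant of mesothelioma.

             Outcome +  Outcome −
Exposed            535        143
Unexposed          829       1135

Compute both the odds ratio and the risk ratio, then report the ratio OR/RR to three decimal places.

2.740

Cells: a = 535, b = 143, c = 829, d = 1135.
OR = (535·1135)/(143·829) = 607225/118547 = 5.12223
Risk in exposed = 535/678 = 0.78909; risk in unexposed = 829/1964 = 0.42210; RR = 1.86944
OR/RR = 5.12223 / 1.86944 = 2.73998
The outcome is not rare, so the OR lies further from 1 than the RR.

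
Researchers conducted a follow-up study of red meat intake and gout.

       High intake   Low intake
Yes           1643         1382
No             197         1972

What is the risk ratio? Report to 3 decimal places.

Reading the table with exposure as columns: a = 1643 (High intake, case), b = 197 (High intake, non-case), c = 1382 (Low intake, case), d = 1972.
Risk in exposed = 1643/1840 = 0.89293; risk in unexposed = 1382/3354 = 0.41205.
RR = 0.89293 / 0.41205 = 2.16708
The risk among the exposed is 2.17 times that among the unexposed.

2.167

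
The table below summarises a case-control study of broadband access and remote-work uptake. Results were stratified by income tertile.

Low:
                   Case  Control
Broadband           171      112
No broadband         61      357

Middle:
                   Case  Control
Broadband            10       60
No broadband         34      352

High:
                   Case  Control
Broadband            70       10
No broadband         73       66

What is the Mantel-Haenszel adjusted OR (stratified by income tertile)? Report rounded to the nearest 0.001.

6.603

OR_MH = Σ(aᵢdᵢ/nᵢ) / Σ(bᵢcᵢ/nᵢ), where nᵢ is the stratum total.
Stratum 1 (Low): n = 701; a·d/n = 171·357/701 = 87.0856; b·c/n = 112·61/701 = 9.7461
Stratum 2 (Middle): n = 456; a·d/n = 10·352/456 = 7.7193; b·c/n = 60·34/456 = 4.4737
Stratum 3 (High): n = 219; a·d/n = 70·66/219 = 21.0959; b·c/n = 10·73/219 = 3.3333
OR_MH = (87.0856 + 7.7193 + 21.0959) / (9.7461 + 4.4737 + 3.3333) = 115.9008 / 17.5531 = 6.60287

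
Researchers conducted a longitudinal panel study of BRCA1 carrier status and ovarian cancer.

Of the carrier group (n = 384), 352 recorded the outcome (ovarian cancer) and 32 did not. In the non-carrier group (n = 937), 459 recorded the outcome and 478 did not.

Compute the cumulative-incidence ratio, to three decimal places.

From the description: a = 352, b = 32, c = 459, d = 478.
Risk in exposed = 352/384 = 0.91667; risk in unexposed = 459/937 = 0.48986.
RR = 0.91667 / 0.48986 = 1.87128
The risk among the exposed is 1.87 times that among the unexposed.

1.871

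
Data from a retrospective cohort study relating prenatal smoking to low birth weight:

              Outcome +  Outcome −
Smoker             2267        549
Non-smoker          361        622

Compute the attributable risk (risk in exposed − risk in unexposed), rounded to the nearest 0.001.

Cells: a = 2267, b = 549, c = 361, d = 622.
Risk in exposed = 2267/2816 = 0.805043; risk in unexposed = 361/983 = 0.367243.
Risk difference = 0.805043 − 0.367243 = 0.437799

0.438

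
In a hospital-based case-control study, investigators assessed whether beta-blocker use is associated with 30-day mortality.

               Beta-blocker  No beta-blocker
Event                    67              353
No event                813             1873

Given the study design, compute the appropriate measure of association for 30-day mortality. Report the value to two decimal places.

0.44

Reading the table with exposure as columns: a = 67 (Beta-blocker, case), b = 813 (Beta-blocker, non-case), c = 353 (No beta-blocker, case), d = 1873.
This is a hospital-based case-control study: participants were sampled on outcome status, so risks in the source population cannot be estimated directly — relative risk is not valid here. The odds ratio is the appropriate measure.
OR = (a·d)/(b·c) = (67 × 1873) / (813 × 353) = 125491 / 286989 = 0.43727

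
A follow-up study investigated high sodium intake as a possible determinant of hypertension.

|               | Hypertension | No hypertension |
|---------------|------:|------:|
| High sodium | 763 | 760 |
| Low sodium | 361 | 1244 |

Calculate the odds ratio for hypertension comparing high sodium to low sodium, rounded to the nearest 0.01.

3.46

Cells: a = 763, b = 760, c = 361, d = 1244.
OR = (a·d)/(b·c) = (763 × 1244) / (760 × 361) = 949172 / 274360 = 3.45959
The odds of hypertension are about 3.46 times as high in the high sodium group.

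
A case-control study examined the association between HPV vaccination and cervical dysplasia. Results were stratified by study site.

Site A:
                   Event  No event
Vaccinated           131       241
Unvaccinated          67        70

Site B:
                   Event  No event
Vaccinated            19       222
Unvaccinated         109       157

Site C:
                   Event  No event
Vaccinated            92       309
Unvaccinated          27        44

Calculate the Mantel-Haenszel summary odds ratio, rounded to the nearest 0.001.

0.334

OR_MH = Σ(aᵢdᵢ/nᵢ) / Σ(bᵢcᵢ/nᵢ), where nᵢ is the stratum total.
Stratum 1 (Site A): n = 509; a·d/n = 131·70/509 = 18.0157; b·c/n = 241·67/509 = 31.7230
Stratum 2 (Site B): n = 507; a·d/n = 19·157/507 = 5.8836; b·c/n = 222·109/507 = 47.7278
Stratum 3 (Site C): n = 472; a·d/n = 92·44/472 = 8.5763; b·c/n = 309·27/472 = 17.6758
OR_MH = (18.0157 + 5.8836 + 8.5763) / (31.7230 + 47.7278 + 17.6758) = 32.4756 / 97.1266 = 0.33436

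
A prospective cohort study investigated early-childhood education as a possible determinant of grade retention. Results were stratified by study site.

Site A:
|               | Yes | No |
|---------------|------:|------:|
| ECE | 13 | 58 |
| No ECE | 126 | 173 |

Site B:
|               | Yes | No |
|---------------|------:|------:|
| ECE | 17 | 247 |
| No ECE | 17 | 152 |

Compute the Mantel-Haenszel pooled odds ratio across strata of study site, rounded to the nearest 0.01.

0.41

OR_MH = Σ(aᵢdᵢ/nᵢ) / Σ(bᵢcᵢ/nᵢ), where nᵢ is the stratum total.
Stratum 1 (Site A): n = 370; a·d/n = 13·173/370 = 6.0784; b·c/n = 58·126/370 = 19.7514
Stratum 2 (Site B): n = 433; a·d/n = 17·152/433 = 5.9677; b·c/n = 247·17/433 = 9.6975
OR_MH = (6.0784 + 5.9677) / (19.7514 + 9.6975) = 12.0460 / 29.4488 = 0.40905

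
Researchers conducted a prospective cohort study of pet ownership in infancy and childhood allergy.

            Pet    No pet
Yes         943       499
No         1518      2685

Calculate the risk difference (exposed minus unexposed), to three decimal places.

Reading the table with exposure as columns: a = 943 (Pet, case), b = 1518 (Pet, non-case), c = 499 (No pet, case), d = 2685.
Risk in exposed = 943/2461 = 0.383178; risk in unexposed = 499/3184 = 0.156721.
Risk difference = 0.383178 − 0.156721 = 0.226456

0.226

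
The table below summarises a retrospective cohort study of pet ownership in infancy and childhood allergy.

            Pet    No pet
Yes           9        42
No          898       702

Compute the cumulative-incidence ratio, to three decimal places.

0.176

Reading the table with exposure as columns: a = 9 (Pet, case), b = 898 (Pet, non-case), c = 42 (No pet, case), d = 702.
Risk in exposed = 9/907 = 0.00992; risk in unexposed = 42/744 = 0.05645.
RR = 0.00992 / 0.05645 = 0.17578
The risk is 82% lower among the exposed than among the unexposed.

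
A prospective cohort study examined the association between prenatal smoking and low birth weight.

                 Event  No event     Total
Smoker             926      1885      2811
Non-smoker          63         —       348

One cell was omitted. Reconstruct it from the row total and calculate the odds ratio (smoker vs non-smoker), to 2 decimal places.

The missing cell is in the unexposed row: 348 − 63 = 285.
So a = 926, b = 1885, c = 63, d = 285.
OR = (a·d)/(b·c) = (926 × 285) / (1885 × 63) = 263910 / 118755 = 2.22231

2.22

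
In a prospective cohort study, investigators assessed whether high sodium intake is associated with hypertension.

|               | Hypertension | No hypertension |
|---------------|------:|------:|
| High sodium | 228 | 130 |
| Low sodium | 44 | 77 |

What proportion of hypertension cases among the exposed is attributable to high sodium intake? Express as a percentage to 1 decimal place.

Cells: a = 228, b = 130, c = 44, d = 77.
Risk in exposed = 228/358 = 0.63687; risk in unexposed = 44/121 = 0.36364.
RR = 0.63687/0.36364 = 1.75140
AR% = (RR − 1)/RR × 100 = (1.75140 − 1)/1.75140 × 100 = 42.9027%

42.9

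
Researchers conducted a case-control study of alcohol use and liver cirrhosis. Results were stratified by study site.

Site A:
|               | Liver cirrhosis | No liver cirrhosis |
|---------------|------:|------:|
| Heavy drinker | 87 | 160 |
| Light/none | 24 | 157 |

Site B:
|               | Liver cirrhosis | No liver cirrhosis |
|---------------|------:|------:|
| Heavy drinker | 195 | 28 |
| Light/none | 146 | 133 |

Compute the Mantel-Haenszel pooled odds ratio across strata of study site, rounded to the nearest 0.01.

OR_MH = Σ(aᵢdᵢ/nᵢ) / Σ(bᵢcᵢ/nᵢ), where nᵢ is the stratum total.
Stratum 1 (Site A): n = 428; a·d/n = 87·157/428 = 31.9136; b·c/n = 160·24/428 = 8.9720
Stratum 2 (Site B): n = 502; a·d/n = 195·133/502 = 51.6633; b·c/n = 28·146/502 = 8.1434
OR_MH = (31.9136 + 51.6633) / (8.9720 + 8.1434) = 83.5769 / 17.1154 = 4.88314

4.88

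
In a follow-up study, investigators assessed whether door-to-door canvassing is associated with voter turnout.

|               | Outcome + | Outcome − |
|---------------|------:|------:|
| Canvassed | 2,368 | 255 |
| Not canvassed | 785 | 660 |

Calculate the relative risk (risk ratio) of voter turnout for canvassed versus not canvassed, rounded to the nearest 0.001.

Cells: a = 2368, b = 255, c = 785, d = 660.
Risk in exposed = 2368/2623 = 0.90278; risk in unexposed = 785/1445 = 0.54325.
RR = 0.90278 / 0.54325 = 1.66181
The risk among the exposed is 1.66 times that among the unexposed.

1.662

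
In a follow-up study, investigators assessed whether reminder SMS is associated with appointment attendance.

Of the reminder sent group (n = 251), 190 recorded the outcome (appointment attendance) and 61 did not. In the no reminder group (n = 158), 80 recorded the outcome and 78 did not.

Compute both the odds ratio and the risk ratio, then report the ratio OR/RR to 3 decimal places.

From the description: a = 190, b = 61, c = 80, d = 78.
OR = (190·78)/(61·80) = 14820/4880 = 3.03689
Risk in exposed = 190/251 = 0.75697; risk in unexposed = 80/158 = 0.50633; RR = 1.49502
OR/RR = 3.03689 / 1.49502 = 2.03133
The outcome is not rare, so the OR lies further from 1 than the RR.

2.031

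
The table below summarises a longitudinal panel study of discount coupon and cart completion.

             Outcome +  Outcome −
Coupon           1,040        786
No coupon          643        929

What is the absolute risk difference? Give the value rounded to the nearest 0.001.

0.161

Cells: a = 1040, b = 786, c = 643, d = 929.
Risk in exposed = 1040/1826 = 0.569551; risk in unexposed = 643/1572 = 0.409033.
Risk difference = 0.569551 − 0.409033 = 0.160518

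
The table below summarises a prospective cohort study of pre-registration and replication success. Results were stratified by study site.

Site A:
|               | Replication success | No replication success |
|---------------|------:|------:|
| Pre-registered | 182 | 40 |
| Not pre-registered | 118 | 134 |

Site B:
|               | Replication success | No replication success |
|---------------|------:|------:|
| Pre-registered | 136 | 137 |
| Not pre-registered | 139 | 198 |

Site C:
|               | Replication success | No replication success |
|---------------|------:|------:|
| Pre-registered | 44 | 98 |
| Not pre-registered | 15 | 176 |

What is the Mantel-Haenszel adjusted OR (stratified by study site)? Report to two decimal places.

OR_MH = Σ(aᵢdᵢ/nᵢ) / Σ(bᵢcᵢ/nᵢ), where nᵢ is the stratum total.
Stratum 1 (Site A): n = 474; a·d/n = 182·134/474 = 51.4515; b·c/n = 40·118/474 = 9.9578
Stratum 2 (Site B): n = 610; a·d/n = 136·198/610 = 44.1443; b·c/n = 137·139/610 = 31.2180
Stratum 3 (Site C): n = 333; a·d/n = 44·176/333 = 23.2553; b·c/n = 98·15/333 = 4.4144
OR_MH = (51.4515 + 44.1443 + 23.2553) / (9.9578 + 31.2180 + 4.4144) = 118.8510 / 45.5903 = 2.60694

2.61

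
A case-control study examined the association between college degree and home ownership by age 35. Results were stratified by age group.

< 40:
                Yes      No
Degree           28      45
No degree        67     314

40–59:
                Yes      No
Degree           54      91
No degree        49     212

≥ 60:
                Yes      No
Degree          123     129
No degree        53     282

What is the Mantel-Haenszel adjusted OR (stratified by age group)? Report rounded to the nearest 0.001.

3.644

OR_MH = Σ(aᵢdᵢ/nᵢ) / Σ(bᵢcᵢ/nᵢ), where nᵢ is the stratum total.
Stratum 1 (< 40): n = 454; a·d/n = 28·314/454 = 19.3656; b·c/n = 45·67/454 = 6.6410
Stratum 2 (40–59): n = 406; a·d/n = 54·212/406 = 28.1970; b·c/n = 91·49/406 = 10.9828
Stratum 3 (≥ 60): n = 587; a·d/n = 123·282/587 = 59.0903; b·c/n = 129·53/587 = 11.6474
OR_MH = (19.3656 + 28.1970 + 59.0903) / (6.6410 + 10.9828 + 11.6474) = 106.6530 / 29.2711 = 3.64363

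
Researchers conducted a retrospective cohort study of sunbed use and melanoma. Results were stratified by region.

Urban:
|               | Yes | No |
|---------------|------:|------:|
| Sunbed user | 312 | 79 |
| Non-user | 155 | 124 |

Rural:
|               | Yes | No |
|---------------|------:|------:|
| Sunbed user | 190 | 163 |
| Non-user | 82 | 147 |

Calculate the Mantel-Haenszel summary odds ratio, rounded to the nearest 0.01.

2.56

OR_MH = Σ(aᵢdᵢ/nᵢ) / Σ(bᵢcᵢ/nᵢ), where nᵢ is the stratum total.
Stratum 1 (Urban): n = 670; a·d/n = 312·124/670 = 57.7433; b·c/n = 79·155/670 = 18.2761
Stratum 2 (Rural): n = 582; a·d/n = 190·147/582 = 47.9897; b·c/n = 163·82/582 = 22.9656
OR_MH = (57.7433 + 47.9897) / (18.2761 + 22.9656) = 105.7330 / 41.2418 = 2.56374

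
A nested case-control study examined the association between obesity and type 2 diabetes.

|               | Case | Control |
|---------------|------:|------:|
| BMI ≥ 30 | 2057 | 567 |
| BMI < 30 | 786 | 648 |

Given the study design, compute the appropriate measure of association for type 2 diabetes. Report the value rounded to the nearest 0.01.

Cells: a = 2057, b = 567, c = 786, d = 648.
This is a nested case-control study: participants were sampled on outcome status, so risks in the source population cannot be estimated directly — relative risk is not valid here. The odds ratio is the appropriate measure.
OR = (a·d)/(b·c) = (2057 × 648) / (567 × 786) = 1332936 / 445662 = 2.99091

2.99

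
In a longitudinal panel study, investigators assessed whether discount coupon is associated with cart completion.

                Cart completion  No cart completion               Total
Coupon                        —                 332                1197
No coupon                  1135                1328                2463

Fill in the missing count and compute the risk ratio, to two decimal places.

1.57

The missing cell is in the exposed row: 1197 − 332 = 865.
So a = 865, b = 332, c = 1135, d = 1328.
RR = [a/(a+b)] / [c/(c+d)] = (865/1197) / (1135/2463) = 0.72264/0.46082 = 1.56816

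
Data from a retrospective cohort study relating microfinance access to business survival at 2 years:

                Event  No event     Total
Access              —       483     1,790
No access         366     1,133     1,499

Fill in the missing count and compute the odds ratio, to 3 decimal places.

The missing cell is in the exposed row: 1790 − 483 = 1307.
So a = 1307, b = 483, c = 366, d = 1133.
OR = (a·d)/(b·c) = (1307 × 1133) / (483 × 366) = 1480831 / 176778 = 8.37678

8.377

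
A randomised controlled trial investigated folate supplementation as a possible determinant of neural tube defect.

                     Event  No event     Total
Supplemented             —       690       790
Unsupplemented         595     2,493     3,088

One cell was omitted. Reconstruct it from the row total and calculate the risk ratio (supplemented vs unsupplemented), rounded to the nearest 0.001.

0.657

The missing cell is in the exposed row: 790 − 690 = 100.
So a = 100, b = 690, c = 595, d = 2493.
RR = [a/(a+b)] / [c/(c+d)] = (100/790) / (595/3088) = 0.12658/0.19268 = 0.65695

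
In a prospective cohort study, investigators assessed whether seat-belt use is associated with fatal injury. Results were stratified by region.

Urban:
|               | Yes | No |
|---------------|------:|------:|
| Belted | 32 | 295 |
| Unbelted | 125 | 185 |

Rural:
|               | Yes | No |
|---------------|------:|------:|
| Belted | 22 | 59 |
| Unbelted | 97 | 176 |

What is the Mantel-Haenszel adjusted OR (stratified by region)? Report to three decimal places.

OR_MH = Σ(aᵢdᵢ/nᵢ) / Σ(bᵢcᵢ/nᵢ), where nᵢ is the stratum total.
Stratum 1 (Urban): n = 637; a·d/n = 32·185/637 = 9.2936; b·c/n = 295·125/637 = 57.8885
Stratum 2 (Rural): n = 354; a·d/n = 22·176/354 = 10.9379; b·c/n = 59·97/354 = 16.1667
OR_MH = (9.2936 + 10.9379) / (57.8885 + 16.1667) = 20.2314 / 74.0552 = 0.27319

0.273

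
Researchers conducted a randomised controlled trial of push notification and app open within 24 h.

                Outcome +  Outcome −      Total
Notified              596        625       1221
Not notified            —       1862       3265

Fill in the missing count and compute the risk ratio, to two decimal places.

The missing cell is in the unexposed row: 3265 − 1862 = 1403.
So a = 596, b = 625, c = 1403, d = 1862.
RR = [a/(a+b)] / [c/(c+d)] = (596/1221) / (1403/3265) = 0.48812/0.42971 = 1.13594

1.14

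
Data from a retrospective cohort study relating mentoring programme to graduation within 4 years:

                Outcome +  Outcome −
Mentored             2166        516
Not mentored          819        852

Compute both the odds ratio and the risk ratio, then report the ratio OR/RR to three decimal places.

Cells: a = 2166, b = 516, c = 819, d = 852.
OR = (2166·852)/(516·819) = 1845432/422604 = 4.36681
Risk in exposed = 2166/2682 = 0.80761; risk in unexposed = 819/1671 = 0.49013; RR = 1.64775
OR/RR = 4.36681 / 1.64775 = 2.65016
The outcome is not rare, so the OR lies further from 1 than the RR.

2.650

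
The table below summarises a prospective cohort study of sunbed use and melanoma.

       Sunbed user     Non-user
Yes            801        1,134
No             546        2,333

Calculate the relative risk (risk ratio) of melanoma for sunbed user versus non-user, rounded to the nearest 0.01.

Reading the table with exposure as columns: a = 801 (Sunbed user, case), b = 546 (Sunbed user, non-case), c = 1134 (Non-user, case), d = 2333.
Risk in exposed = 801/1347 = 0.59465; risk in unexposed = 1134/3467 = 0.32708.
RR = 0.59465 / 0.32708 = 1.81805
The risk among the exposed is 1.82 times that among the unexposed.

1.82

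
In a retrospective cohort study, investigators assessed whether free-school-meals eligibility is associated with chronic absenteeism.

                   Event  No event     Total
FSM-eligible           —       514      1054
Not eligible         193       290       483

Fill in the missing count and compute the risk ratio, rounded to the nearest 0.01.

The missing cell is in the exposed row: 1054 − 514 = 540.
So a = 540, b = 514, c = 193, d = 290.
RR = [a/(a+b)] / [c/(c+d)] = (540/1054) / (193/483) = 0.51233/0.39959 = 1.28216

1.28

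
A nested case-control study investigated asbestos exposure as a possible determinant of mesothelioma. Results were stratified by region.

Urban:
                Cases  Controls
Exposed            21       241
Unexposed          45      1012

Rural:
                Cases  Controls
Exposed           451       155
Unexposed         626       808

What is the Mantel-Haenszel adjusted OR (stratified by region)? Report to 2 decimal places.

3.49

OR_MH = Σ(aᵢdᵢ/nᵢ) / Σ(bᵢcᵢ/nᵢ), where nᵢ is the stratum total.
Stratum 1 (Urban): n = 1319; a·d/n = 21·1012/1319 = 16.1122; b·c/n = 241·45/1319 = 8.2221
Stratum 2 (Rural): n = 2040; a·d/n = 451·808/2040 = 178.6314; b·c/n = 155·626/2040 = 47.5637
OR_MH = (16.1122 + 178.6314) / (8.2221 + 47.5637) = 194.7436 / 55.7859 = 3.49091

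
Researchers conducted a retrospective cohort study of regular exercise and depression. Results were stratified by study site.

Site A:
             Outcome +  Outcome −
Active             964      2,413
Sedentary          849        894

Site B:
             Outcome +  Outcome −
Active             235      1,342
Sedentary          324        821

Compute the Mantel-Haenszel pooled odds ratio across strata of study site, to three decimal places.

0.427

OR_MH = Σ(aᵢdᵢ/nᵢ) / Σ(bᵢcᵢ/nᵢ), where nᵢ is the stratum total.
Stratum 1 (Site A): n = 5120; a·d/n = 964·894/5120 = 168.3234; b·c/n = 2413·849/5120 = 400.1244
Stratum 2 (Site B): n = 2722; a·d/n = 235·821/2722 = 70.8799; b·c/n = 1342·324/2722 = 159.7384
OR_MH = (168.3234 + 70.8799) / (400.1244 + 159.7384) = 239.2033 / 559.8628 = 0.42725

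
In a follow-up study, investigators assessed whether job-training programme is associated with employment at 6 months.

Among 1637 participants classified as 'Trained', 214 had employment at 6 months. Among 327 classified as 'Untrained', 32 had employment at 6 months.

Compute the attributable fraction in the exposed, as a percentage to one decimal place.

25.1

From the description: a = 214, b = 1423, c = 32, d = 295.
Risk in exposed = 214/1637 = 0.13073; risk in unexposed = 32/327 = 0.09786.
RR = 0.13073/0.09786 = 1.33587
AR% = (RR − 1)/RR × 100 = (1.33587 − 1)/1.33587 × 100 = 25.1422%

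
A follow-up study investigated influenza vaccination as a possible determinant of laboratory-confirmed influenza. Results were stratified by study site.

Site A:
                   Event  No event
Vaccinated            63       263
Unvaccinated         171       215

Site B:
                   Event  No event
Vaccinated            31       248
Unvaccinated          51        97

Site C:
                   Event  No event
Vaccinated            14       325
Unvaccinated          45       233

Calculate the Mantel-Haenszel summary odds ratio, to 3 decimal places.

OR_MH = Σ(aᵢdᵢ/nᵢ) / Σ(bᵢcᵢ/nᵢ), where nᵢ is the stratum total.
Stratum 1 (Site A): n = 712; a·d/n = 63·215/712 = 19.0239; b·c/n = 263·171/712 = 63.1643
Stratum 2 (Site B): n = 427; a·d/n = 31·97/427 = 7.0422; b·c/n = 248·51/427 = 29.6206
Stratum 3 (Site C): n = 617; a·d/n = 14·233/617 = 5.2869; b·c/n = 325·45/617 = 23.7034
OR_MH = (19.0239 + 7.0422 + 5.2869) / (63.1643 + 29.6206 + 23.7034) = 31.3529 / 116.4883 = 0.26915

0.269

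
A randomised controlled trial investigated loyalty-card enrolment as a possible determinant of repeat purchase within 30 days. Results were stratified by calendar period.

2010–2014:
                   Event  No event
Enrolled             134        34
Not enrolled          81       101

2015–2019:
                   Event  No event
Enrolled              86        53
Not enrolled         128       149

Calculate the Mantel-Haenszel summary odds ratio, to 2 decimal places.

2.87

OR_MH = Σ(aᵢdᵢ/nᵢ) / Σ(bᵢcᵢ/nᵢ), where nᵢ is the stratum total.
Stratum 1 (2010–2014): n = 350; a·d/n = 134·101/350 = 38.6686; b·c/n = 34·81/350 = 7.8686
Stratum 2 (2015–2019): n = 416; a·d/n = 86·149/416 = 30.8029; b·c/n = 53·128/416 = 16.3077
OR_MH = (38.6686 + 30.8029) / (7.8686 + 16.3077) = 69.4715 / 24.1763 = 2.87354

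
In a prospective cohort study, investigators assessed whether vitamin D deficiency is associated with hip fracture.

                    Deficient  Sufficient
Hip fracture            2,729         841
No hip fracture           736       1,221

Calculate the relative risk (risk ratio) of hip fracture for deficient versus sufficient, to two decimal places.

Reading the table with exposure as columns: a = 2729 (Deficient, case), b = 736 (Deficient, non-case), c = 841 (Sufficient, case), d = 1221.
Risk in exposed = 2729/3465 = 0.78759; risk in unexposed = 841/2062 = 0.40786.
RR = 0.78759 / 0.40786 = 1.93105
The risk among the exposed is 1.93 times that among the unexposed.

1.93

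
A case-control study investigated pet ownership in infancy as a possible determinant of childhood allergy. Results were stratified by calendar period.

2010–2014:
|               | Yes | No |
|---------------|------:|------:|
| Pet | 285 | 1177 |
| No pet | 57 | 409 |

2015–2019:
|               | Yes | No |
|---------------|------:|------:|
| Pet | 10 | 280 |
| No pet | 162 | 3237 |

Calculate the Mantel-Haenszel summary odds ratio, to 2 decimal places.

OR_MH = Σ(aᵢdᵢ/nᵢ) / Σ(bᵢcᵢ/nᵢ), where nᵢ is the stratum total.
Stratum 1 (2010–2014): n = 1928; a·d/n = 285·409/1928 = 60.4590; b·c/n = 1177·57/1928 = 34.7972
Stratum 2 (2015–2019): n = 3689; a·d/n = 10·3237/3689 = 8.7747; b·c/n = 280·162/3689 = 12.2960
OR_MH = (60.4590 + 8.7747) / (34.7972 + 12.2960) = 69.2338 / 47.0932 = 1.47014

1.47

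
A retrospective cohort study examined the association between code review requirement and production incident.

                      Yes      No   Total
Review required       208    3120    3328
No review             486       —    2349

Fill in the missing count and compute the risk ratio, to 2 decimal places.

The missing cell is in the unexposed row: 2349 − 486 = 1863.
So a = 208, b = 3120, c = 486, d = 1863.
RR = [a/(a+b)] / [c/(c+d)] = (208/3328) / (486/2349) = 0.06250/0.20690 = 0.30208

0.30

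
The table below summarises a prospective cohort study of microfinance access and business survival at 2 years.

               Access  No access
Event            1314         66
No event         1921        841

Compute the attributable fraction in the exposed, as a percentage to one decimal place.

82.1

Reading the table with exposure as columns: a = 1314 (Access, case), b = 1921 (Access, non-case), c = 66 (No access, case), d = 841.
Risk in exposed = 1314/3235 = 0.40618; risk in unexposed = 66/907 = 0.07277.
RR = 0.40618/0.07277 = 5.58193
AR% = (RR − 1)/RR × 100 = (5.58193 − 1)/5.58193 × 100 = 82.0851%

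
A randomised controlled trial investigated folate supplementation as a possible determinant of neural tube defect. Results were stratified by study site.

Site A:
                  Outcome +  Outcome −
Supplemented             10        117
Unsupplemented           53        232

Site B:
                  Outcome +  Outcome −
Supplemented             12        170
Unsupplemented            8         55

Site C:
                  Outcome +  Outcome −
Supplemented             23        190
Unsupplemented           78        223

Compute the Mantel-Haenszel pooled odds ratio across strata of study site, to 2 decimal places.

OR_MH = Σ(aᵢdᵢ/nᵢ) / Σ(bᵢcᵢ/nᵢ), where nᵢ is the stratum total.
Stratum 1 (Site A): n = 412; a·d/n = 10·232/412 = 5.6311; b·c/n = 117·53/412 = 15.0510
Stratum 2 (Site B): n = 245; a·d/n = 12·55/245 = 2.6939; b·c/n = 170·8/245 = 5.5510
Stratum 3 (Site C): n = 514; a·d/n = 23·223/514 = 9.9786; b·c/n = 190·78/514 = 28.8327
OR_MH = (5.6311 + 2.6939 + 9.9786) / (15.0510 + 5.5510 + 28.8327) = 18.3035 / 49.4347 = 0.37026

0.37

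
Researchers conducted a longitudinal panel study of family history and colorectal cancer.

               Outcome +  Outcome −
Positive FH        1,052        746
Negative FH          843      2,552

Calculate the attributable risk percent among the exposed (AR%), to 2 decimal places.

57.56

Cells: a = 1052, b = 746, c = 843, d = 2552.
Risk in exposed = 1052/1798 = 0.58509; risk in unexposed = 843/3395 = 0.24831.
RR = 0.58509/0.24831 = 2.35634
AR% = (RR − 1)/RR × 100 = (2.35634 − 1)/2.35634 × 100 = 57.5613%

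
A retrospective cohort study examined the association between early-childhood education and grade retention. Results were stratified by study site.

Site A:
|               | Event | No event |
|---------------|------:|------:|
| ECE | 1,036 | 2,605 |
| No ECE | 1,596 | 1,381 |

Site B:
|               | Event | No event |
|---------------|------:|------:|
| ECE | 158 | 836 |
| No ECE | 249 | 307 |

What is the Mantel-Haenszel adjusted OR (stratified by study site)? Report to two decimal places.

0.32

OR_MH = Σ(aᵢdᵢ/nᵢ) / Σ(bᵢcᵢ/nᵢ), where nᵢ is the stratum total.
Stratum 1 (Site A): n = 6618; a·d/n = 1036·1381/6618 = 216.1856; b·c/n = 2605·1596/6618 = 628.2230
Stratum 2 (Site B): n = 1550; a·d/n = 158·307/1550 = 31.2942; b·c/n = 836·249/1550 = 134.2994
OR_MH = (216.1856 + 31.2942) / (628.2230 + 134.2994) = 247.4797 / 762.5224 = 0.32455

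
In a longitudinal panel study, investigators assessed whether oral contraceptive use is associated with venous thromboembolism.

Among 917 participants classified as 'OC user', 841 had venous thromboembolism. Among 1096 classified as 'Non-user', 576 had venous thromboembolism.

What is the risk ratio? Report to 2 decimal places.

1.75

From the description: a = 841, b = 76, c = 576, d = 520.
Risk in exposed = 841/917 = 0.91712; risk in unexposed = 576/1096 = 0.52555.
RR = 0.91712 / 0.52555 = 1.74508
The risk among the exposed is 1.75 times that among the unexposed.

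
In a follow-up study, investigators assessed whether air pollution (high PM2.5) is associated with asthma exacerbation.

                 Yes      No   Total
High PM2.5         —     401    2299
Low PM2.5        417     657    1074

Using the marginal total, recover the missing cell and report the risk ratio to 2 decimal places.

The missing cell is in the exposed row: 2299 − 401 = 1898.
So a = 1898, b = 401, c = 417, d = 657.
RR = [a/(a+b)] / [c/(c+d)] = (1898/2299) / (417/1074) = 0.82558/0.38827 = 2.12630

2.13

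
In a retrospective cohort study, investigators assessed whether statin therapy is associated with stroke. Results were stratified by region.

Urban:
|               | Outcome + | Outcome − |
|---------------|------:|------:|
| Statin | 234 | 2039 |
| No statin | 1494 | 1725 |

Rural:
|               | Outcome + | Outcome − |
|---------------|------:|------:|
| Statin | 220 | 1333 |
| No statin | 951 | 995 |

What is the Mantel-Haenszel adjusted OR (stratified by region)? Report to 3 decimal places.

OR_MH = Σ(aᵢdᵢ/nᵢ) / Σ(bᵢcᵢ/nᵢ), where nᵢ is the stratum total.
Stratum 1 (Urban): n = 5492; a·d/n = 234·1725/5492 = 73.4978; b·c/n = 2039·1494/5492 = 554.6733
Stratum 2 (Rural): n = 3499; a·d/n = 220·995/3499 = 62.5607; b·c/n = 1333·951/3499 = 362.2987
OR_MH = (73.4978 + 62.5607) / (554.6733 + 362.2987) = 136.0585 / 916.9720 = 0.14838

0.148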